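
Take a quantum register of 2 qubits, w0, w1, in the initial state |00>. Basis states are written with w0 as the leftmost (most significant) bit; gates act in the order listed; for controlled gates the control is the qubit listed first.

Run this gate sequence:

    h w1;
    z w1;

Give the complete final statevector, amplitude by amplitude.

The resulting statevector has amplitude sqrt(2)/2 on |00>, -sqrt(2)/2 on |01>, 0 on |10>, 0 on |11>.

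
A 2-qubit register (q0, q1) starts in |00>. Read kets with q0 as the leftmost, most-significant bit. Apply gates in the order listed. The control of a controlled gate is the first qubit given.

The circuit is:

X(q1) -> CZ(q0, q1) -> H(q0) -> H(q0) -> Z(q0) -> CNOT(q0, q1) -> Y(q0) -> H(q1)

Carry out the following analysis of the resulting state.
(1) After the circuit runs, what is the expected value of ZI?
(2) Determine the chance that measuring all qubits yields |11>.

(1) The expectation value of ZI is -1.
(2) The probability of measuring |11> is 1/2.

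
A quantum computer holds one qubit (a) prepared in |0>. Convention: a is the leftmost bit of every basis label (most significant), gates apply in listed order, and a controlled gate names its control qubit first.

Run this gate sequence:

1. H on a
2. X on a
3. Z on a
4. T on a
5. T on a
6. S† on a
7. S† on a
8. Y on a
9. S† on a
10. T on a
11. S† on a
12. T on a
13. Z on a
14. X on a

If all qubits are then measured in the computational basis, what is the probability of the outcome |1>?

A full measurement returns |1> with probability 1/2.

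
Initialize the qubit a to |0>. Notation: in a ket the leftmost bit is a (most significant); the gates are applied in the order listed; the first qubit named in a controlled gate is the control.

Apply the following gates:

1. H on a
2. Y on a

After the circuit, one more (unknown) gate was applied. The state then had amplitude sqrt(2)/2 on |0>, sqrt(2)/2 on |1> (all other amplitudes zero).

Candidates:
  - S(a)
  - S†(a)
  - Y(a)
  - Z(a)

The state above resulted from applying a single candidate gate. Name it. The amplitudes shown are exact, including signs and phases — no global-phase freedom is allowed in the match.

It was Y(a) that produced the state shown.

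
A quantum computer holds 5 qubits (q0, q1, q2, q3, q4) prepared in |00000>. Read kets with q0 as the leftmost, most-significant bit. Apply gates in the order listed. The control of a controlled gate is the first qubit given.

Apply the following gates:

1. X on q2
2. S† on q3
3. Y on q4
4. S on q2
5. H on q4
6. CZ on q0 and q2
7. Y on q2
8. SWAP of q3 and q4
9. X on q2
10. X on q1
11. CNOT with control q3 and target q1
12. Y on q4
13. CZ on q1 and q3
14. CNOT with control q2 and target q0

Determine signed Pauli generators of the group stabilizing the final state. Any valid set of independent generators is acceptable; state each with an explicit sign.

The final state is stabilized by the group generated by -IXIXI, -ZIIII, -IZIZI, -IIZII, -IIIIZ; other independent generating sets are equally valid.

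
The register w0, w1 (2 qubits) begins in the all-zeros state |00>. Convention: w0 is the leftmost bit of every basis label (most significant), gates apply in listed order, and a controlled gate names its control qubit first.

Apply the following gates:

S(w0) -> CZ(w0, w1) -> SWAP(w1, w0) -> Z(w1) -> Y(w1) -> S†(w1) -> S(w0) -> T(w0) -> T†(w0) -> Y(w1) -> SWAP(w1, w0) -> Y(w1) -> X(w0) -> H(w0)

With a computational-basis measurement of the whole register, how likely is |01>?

A full measurement returns |01> with probability 1/2.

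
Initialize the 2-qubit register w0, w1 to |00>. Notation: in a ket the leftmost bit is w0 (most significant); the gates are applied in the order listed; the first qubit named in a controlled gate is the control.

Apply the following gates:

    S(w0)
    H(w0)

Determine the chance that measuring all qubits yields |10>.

Outcome |10> occurs with probability 1/2.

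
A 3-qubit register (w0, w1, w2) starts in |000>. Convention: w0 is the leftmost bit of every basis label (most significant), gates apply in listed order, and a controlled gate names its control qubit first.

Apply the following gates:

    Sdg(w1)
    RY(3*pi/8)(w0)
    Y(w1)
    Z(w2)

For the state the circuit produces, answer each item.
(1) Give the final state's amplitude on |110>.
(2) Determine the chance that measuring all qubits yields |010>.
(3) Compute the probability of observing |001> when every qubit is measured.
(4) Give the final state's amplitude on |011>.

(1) The amplitude on |110> is I*sin(3*pi/16).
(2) A full measurement returns |010> with probability cos(3*pi/16)**2.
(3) A full measurement returns |001> with probability 0.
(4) |011> carries amplitude 0 in the final state.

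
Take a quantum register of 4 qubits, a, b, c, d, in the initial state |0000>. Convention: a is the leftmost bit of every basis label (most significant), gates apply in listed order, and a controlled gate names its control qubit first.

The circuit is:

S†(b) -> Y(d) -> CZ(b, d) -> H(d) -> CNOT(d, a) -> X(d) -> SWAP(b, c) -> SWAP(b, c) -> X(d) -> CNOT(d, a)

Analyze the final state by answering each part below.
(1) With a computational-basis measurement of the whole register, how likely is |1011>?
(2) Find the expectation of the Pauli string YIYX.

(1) A full measurement returns |1011> with probability 0. Key observation: gates 5-10 undo each other exactly, leaving only the rest of the circuit to track.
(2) In the final state, YIYX has expectation 0.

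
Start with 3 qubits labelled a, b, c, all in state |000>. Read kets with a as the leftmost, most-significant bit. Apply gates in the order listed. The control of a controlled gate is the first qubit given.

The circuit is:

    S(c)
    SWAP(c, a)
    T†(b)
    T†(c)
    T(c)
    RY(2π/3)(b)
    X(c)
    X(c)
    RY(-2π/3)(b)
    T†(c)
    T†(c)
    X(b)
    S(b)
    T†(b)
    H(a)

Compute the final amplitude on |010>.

|010> carries amplitude sqrt(2)*exp(I*pi/4)/2 in the final state. Key observation: gates 5-10 undo each other exactly, leaving only the rest of the circuit to track.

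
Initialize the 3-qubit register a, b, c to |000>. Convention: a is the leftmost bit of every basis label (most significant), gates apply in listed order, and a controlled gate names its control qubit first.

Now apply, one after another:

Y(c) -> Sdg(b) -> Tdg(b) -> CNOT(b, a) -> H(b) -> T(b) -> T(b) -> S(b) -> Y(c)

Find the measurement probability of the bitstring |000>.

A full measurement returns |000> with probability 1/2.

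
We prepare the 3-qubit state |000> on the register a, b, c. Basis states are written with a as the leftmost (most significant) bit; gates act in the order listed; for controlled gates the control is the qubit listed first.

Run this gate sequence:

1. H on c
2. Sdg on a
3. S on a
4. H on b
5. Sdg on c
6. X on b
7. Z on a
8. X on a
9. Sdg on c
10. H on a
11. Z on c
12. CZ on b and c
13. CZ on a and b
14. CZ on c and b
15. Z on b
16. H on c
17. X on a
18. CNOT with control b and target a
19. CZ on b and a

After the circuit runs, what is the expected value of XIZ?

The observable XIZ averages to -1.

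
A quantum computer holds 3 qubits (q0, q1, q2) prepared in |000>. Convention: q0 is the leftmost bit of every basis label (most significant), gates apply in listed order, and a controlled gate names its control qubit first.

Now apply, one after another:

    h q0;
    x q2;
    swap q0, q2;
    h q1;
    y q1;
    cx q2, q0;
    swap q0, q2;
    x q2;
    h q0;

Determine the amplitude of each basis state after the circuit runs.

The resulting statevector has amplitude -sqrt(2)*I/4 on |000>, -sqrt(2)*I/4 on |001>, sqrt(2)*I/4 on |010>, sqrt(2)*I/4 on |011>, -sqrt(2)*I/4 on |100>, sqrt(2)*I/4 on |101>, sqrt(2)*I/4 on |110>, -sqrt(2)*I/4 on |111>.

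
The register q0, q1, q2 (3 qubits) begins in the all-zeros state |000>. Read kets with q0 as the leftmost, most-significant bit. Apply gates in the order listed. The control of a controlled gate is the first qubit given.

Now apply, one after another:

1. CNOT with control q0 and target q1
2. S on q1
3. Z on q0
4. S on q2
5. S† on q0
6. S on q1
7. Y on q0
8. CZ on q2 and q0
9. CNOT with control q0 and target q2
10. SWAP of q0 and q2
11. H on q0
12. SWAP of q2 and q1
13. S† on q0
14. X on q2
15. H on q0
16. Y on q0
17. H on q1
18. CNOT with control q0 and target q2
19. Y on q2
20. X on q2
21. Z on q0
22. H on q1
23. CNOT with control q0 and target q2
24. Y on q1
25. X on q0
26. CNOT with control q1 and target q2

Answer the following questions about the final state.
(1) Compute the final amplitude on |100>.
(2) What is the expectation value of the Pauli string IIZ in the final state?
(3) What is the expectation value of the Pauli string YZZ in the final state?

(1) The final state's coefficient on |100> equals 0.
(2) The observable IIZ averages to -1.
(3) In the final state, YZZ has expectation -1.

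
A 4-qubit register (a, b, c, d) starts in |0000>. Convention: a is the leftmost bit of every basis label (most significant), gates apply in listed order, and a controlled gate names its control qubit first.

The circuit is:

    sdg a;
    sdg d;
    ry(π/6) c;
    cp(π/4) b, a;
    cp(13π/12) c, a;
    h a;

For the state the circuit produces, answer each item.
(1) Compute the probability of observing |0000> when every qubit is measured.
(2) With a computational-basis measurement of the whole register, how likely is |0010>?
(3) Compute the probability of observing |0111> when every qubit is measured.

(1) Outcome |0000> occurs with probability sqrt(3)/8 + 1/4.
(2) Outcome |0010> occurs with probability 1/4 - sqrt(3)/8.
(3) Outcome |0111> occurs with probability 0.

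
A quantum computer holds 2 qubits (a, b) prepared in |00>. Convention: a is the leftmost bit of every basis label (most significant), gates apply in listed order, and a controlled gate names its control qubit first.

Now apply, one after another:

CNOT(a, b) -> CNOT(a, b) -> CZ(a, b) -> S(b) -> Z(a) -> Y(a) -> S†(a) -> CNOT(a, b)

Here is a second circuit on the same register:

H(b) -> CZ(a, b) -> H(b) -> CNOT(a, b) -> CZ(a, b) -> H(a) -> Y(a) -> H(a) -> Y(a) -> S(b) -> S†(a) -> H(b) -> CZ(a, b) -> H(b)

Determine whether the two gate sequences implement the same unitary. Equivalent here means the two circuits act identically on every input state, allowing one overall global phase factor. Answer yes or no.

No, they are not equivalent — no single phase factor reconciles the two unitaries.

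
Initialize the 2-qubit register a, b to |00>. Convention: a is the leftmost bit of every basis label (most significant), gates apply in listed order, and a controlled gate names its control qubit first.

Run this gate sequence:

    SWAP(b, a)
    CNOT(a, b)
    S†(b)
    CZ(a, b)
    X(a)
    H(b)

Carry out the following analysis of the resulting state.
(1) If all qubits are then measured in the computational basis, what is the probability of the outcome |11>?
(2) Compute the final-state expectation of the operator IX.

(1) Outcome |11> occurs with probability 1/2.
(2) The observable IX averages to 1.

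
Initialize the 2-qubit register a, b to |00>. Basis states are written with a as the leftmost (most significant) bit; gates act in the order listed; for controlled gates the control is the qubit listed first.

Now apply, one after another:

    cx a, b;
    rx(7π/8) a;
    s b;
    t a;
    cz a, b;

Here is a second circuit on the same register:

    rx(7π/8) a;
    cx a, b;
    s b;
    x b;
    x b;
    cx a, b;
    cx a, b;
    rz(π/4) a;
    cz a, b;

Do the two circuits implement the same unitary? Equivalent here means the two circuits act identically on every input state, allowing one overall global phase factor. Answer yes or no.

No, they are not equivalent — no single phase factor reconciles the two unitaries.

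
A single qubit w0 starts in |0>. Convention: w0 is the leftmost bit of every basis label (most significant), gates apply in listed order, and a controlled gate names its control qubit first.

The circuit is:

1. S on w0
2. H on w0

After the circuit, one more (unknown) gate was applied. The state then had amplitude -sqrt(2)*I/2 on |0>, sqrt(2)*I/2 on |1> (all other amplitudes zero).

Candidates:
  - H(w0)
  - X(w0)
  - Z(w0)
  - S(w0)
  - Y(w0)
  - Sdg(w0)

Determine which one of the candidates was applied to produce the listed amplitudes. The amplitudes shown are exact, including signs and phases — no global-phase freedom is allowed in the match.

It was Y(w0) that produced the state shown.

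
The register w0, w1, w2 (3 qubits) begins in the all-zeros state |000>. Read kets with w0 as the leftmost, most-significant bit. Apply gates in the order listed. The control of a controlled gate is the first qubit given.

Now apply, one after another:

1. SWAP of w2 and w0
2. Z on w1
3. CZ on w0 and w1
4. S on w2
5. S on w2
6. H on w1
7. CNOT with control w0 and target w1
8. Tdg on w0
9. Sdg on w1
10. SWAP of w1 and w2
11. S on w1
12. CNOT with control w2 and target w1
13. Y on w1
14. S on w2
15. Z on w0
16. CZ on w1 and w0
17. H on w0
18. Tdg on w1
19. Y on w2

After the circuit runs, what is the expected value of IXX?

The observable IXX averages to sqrt(2)/2.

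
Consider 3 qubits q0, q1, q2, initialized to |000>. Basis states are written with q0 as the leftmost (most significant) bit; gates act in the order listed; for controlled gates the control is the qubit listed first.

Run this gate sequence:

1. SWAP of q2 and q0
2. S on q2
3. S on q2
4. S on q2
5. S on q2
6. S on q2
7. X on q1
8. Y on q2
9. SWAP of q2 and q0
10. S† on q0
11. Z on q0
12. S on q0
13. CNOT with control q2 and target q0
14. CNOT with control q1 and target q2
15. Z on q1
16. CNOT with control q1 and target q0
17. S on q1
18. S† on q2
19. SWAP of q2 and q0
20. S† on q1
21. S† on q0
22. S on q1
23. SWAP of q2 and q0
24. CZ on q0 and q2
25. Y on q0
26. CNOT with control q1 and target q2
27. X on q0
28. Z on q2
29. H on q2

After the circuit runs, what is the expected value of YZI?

In the final state, YZI has expectation 0. Key observation: steps 3-6 multiply out to the identity, so the circuit reduces to the remaining gates.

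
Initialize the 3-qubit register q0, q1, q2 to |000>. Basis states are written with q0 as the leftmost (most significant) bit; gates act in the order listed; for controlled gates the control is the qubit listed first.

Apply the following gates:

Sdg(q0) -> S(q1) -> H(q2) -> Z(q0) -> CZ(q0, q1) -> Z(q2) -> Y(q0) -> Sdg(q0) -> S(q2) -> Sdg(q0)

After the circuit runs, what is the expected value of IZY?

The observable IZY averages to -1.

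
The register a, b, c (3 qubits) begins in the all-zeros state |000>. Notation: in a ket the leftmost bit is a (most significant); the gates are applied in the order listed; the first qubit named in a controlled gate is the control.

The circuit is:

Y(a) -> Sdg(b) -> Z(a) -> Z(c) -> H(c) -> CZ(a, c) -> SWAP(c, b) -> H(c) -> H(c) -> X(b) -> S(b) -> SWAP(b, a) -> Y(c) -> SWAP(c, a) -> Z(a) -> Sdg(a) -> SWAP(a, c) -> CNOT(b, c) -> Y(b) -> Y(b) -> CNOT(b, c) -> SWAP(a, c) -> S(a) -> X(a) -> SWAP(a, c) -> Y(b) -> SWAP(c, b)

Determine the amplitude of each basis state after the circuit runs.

After the circuit, the state carries amplitude -sqrt(2)*I/2 on |000>, -sqrt(2)/2 on |100>, and 0 on every other basis state. Key observation: gates 16-23 undo each other exactly, leaving only the rest of the circuit to track.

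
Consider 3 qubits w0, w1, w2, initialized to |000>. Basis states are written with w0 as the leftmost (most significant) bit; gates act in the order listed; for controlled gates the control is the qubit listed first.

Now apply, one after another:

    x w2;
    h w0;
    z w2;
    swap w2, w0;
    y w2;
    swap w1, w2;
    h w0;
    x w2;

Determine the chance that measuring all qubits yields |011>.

A full measurement returns |011> with probability 1/4.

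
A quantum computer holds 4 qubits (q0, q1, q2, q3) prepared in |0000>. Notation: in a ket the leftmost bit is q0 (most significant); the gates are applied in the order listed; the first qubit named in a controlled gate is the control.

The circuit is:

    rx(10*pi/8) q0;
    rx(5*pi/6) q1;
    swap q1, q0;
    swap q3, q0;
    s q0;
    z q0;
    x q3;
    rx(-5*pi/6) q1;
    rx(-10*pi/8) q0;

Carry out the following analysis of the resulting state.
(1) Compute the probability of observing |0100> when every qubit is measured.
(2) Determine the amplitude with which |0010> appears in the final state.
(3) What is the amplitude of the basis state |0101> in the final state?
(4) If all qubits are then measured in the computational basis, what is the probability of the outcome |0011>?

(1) A full measurement returns |0100> with probability -3*sqrt(6)/64 - 5*sqrt(2)/64 + 5*sqrt(3)/64 + 9/64.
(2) |0010> carries amplitude 0 in the final state.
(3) The final state's coefficient on |0101> equals I*(-sqrt(6) + sqrt(2) + 2)/16.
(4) A full measurement returns |0011> with probability 0.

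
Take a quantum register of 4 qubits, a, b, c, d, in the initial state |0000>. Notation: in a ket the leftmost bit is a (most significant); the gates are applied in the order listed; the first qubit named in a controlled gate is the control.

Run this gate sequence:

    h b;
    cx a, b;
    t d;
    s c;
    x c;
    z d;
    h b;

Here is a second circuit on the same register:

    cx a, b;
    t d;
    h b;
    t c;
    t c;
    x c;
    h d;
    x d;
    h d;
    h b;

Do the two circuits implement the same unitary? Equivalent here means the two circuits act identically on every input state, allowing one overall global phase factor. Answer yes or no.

No, they are not equivalent — no single phase factor reconciles the two unitaries.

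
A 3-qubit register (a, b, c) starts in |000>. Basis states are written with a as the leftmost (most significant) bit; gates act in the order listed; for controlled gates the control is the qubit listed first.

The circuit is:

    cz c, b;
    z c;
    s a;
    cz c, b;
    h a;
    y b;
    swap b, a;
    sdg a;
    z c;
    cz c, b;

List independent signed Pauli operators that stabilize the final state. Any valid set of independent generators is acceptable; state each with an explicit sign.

The stabilizer group can be generated by +IXI, -ZII, +IIZ, among other valid generating sets.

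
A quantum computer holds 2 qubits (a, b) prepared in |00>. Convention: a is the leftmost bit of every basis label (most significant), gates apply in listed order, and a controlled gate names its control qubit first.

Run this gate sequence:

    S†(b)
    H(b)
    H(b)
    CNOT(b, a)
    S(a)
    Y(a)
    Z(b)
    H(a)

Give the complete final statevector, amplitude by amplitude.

The final amplitudes are sqrt(2)*I/2 on |00>, 0 on |01>, -sqrt(2)*I/2 on |10>, 0 on |11>. Key observation: gates 2-3 undo each other exactly, leaving only the rest of the circuit to track.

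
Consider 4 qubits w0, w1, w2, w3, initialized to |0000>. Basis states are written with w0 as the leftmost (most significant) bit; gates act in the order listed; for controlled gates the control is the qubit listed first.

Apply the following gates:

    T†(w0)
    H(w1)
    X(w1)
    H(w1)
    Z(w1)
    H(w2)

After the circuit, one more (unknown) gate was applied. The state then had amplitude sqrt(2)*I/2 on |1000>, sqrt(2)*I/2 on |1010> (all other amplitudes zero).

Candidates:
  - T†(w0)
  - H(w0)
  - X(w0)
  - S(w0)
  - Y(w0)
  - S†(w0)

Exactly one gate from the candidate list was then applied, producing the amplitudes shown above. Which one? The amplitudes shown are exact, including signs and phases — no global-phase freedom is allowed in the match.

The unique candidate consistent with the amplitudes is Y(w0). Key observation: steps 2-5 multiply out to the identity, so the circuit reduces to the remaining gates.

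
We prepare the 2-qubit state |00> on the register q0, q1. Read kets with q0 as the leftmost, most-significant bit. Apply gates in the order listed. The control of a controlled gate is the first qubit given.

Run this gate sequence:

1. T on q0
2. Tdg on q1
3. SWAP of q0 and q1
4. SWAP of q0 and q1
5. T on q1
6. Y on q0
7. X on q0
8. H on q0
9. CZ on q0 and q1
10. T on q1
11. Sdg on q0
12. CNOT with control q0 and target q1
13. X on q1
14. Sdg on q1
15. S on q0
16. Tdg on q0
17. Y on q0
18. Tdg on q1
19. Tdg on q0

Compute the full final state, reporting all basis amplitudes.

After the circuit, the state carries amplitude -sqrt(2)*exp(3*I*pi/4)/2 on |00>, 0 on |01>, 0 on |10>, sqrt(2)/2 on |11>.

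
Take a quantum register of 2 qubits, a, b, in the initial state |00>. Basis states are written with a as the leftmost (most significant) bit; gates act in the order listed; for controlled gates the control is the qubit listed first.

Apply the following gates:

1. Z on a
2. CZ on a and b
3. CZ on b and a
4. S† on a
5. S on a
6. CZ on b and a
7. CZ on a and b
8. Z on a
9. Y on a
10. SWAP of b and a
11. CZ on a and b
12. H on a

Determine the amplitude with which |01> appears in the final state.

The amplitude on |01> is sqrt(2)*I/2. Key observation: the block from step 1 through step 8 cancels to the identity and can be dropped.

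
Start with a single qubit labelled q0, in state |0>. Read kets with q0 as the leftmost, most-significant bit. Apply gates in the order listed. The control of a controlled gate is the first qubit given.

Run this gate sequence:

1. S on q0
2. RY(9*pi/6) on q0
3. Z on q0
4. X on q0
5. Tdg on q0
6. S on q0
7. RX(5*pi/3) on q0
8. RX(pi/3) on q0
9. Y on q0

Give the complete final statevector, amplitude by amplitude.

After the circuit, the state carries amplitude -sqrt(2)*exp(3*I*pi/4)/2 on |0>, sqrt(2)*I/2 on |1>.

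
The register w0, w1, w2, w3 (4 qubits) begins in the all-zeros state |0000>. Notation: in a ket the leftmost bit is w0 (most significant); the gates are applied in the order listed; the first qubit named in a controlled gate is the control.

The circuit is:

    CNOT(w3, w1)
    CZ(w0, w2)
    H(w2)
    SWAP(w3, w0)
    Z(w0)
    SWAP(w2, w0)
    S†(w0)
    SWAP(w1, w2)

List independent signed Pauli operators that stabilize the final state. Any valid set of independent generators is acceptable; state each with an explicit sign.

The final state is stabilized by the group generated by -YIII, +IZII, +IIZI, +IIIZ; other independent generating sets are equally valid.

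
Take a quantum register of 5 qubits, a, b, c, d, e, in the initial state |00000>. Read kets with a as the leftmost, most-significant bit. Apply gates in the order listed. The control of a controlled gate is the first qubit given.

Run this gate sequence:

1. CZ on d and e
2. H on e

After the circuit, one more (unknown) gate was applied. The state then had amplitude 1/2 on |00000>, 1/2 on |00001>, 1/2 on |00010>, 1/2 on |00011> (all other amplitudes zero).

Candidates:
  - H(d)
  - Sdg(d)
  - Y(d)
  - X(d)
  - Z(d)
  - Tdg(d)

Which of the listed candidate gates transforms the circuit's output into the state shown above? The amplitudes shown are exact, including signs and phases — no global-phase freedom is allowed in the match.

The applied gate was H(d).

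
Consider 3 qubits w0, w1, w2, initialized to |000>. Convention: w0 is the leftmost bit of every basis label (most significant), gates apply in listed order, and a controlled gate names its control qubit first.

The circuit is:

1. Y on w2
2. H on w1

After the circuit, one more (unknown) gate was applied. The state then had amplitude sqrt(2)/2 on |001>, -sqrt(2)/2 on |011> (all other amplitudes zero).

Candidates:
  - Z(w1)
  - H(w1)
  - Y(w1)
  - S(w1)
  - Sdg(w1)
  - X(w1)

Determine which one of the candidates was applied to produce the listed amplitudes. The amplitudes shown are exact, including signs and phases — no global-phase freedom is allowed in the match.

The unique candidate consistent with the amplitudes is Y(w1).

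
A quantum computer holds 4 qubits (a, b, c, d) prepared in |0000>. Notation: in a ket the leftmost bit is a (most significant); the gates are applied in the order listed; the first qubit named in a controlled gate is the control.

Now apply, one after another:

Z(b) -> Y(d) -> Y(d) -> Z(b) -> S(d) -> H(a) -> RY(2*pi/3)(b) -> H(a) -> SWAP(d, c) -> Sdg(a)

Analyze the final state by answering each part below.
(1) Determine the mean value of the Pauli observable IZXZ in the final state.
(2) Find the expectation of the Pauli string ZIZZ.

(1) The observable IZXZ averages to 0. Key observation: gates 1-4 undo each other exactly, leaving only the rest of the circuit to track.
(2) The observable ZIZZ averages to 1.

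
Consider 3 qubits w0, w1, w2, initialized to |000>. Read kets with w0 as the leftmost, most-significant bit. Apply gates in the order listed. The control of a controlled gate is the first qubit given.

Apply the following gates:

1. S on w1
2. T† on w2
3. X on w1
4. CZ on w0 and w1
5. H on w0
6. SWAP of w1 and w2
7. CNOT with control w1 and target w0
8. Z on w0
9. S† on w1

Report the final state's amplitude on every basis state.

The resulting statevector has amplitude sqrt(2)/2 on |001>, -sqrt(2)/2 on |101>, and 0 on every other basis state.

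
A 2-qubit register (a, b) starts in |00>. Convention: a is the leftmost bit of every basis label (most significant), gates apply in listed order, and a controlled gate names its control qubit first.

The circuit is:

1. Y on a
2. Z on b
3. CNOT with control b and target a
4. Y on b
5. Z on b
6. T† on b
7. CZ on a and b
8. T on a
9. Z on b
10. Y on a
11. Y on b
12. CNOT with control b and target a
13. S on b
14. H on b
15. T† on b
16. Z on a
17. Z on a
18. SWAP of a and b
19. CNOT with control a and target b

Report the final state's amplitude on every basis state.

After the circuit, the state carries amplitude -sqrt(2)/2 on |00>, 0 on |01>, 0 on |10>, sqrt(2)*exp(3*I*pi/4)/2 on |11>.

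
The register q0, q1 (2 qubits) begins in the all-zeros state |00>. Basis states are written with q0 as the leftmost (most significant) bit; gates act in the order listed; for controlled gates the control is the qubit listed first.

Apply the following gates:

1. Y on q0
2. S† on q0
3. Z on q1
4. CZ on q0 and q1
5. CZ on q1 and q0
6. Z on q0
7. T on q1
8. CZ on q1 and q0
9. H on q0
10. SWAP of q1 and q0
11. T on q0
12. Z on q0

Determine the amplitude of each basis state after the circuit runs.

After the circuit, the state carries amplitude -sqrt(2)/2 on |00>, sqrt(2)/2 on |01>, 0 on |10>, 0 on |11>.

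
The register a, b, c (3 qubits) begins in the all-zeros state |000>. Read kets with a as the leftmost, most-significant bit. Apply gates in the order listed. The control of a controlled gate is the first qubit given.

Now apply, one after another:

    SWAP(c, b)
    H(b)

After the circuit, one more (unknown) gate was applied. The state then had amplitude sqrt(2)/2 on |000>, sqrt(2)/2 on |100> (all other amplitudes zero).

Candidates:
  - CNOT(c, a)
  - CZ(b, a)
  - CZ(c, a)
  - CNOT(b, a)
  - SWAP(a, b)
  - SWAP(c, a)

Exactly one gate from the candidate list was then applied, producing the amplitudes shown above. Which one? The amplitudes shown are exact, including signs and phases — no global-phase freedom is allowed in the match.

The applied gate was SWAP(a, b).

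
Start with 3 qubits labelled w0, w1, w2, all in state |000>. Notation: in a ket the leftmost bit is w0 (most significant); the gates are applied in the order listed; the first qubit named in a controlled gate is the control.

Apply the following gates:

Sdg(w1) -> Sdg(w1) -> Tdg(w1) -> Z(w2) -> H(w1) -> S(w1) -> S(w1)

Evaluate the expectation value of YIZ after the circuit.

The observable YIZ averages to 0.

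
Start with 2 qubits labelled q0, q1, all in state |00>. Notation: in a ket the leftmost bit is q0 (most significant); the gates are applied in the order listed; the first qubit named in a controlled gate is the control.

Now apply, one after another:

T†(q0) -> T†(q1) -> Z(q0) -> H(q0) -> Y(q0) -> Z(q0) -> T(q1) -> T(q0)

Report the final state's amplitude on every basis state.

The resulting statevector has amplitude -sqrt(2)*I/2 on |00>, 0 on |01>, -sqrt(2)*exp(3*I*pi/4)/2 on |10>, 0 on |11>.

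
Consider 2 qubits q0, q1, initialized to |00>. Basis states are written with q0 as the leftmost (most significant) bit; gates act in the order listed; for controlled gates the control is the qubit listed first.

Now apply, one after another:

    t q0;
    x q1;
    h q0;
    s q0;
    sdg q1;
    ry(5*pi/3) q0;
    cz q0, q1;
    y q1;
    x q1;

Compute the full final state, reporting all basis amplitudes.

The final amplitudes are 0 on |00>, sqrt(6)/4 + sqrt(2)*I/4 on |01>, 0 on |10>, sqrt(2)/4 - sqrt(6)*I/4 on |11>.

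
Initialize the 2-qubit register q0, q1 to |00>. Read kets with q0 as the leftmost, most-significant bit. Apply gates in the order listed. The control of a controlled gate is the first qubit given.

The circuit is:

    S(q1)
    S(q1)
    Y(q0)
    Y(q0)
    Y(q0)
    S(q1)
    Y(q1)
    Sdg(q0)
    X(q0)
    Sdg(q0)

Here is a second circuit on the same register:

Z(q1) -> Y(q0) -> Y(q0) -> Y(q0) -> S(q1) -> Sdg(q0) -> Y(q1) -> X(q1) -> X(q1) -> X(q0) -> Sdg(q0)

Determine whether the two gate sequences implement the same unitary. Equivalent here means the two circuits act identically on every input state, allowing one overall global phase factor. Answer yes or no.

Yes — the two circuits implement the same unitary up to a global phase.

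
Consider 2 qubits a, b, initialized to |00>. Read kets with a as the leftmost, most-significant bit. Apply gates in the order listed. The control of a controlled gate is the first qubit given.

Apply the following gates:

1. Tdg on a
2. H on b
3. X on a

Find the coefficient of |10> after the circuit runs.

The amplitude on |10> is sqrt(2)/2.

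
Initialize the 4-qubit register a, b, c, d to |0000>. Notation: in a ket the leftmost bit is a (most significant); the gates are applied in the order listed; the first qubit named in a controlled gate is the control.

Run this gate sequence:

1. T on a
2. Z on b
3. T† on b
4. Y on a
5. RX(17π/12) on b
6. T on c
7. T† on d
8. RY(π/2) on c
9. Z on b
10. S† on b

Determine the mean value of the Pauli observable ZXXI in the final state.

The observable ZXXI averages to sqrt(2)/4 + sqrt(6)/4.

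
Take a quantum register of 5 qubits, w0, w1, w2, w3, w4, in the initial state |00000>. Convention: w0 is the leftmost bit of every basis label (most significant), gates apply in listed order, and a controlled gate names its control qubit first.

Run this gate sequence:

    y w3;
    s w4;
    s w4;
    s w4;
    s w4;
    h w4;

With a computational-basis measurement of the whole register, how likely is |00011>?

Outcome |00011> occurs with probability 1/2. Key observation: steps 2-5 multiply out to the identity, so the circuit reduces to the remaining gates.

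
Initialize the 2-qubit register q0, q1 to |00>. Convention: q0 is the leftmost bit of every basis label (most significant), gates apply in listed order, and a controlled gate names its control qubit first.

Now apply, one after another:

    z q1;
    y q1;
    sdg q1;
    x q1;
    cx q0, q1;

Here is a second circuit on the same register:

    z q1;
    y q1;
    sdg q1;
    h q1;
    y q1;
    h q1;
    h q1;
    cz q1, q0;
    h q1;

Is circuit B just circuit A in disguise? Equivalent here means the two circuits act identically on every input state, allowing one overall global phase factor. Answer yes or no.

No, they are not equivalent — no single phase factor reconciles the two unitaries.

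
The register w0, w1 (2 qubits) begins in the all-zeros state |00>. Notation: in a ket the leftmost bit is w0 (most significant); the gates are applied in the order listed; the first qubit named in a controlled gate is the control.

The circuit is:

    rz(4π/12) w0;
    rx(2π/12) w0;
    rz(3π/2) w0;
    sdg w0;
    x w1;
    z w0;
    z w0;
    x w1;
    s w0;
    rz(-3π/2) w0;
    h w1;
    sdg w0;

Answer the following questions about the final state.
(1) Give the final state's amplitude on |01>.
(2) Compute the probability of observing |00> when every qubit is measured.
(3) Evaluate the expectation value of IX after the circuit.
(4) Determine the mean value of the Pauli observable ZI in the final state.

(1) The final state's coefficient on |01> equals (-sqrt(3) - 1)*exp(5*I*pi/6)/4. Key observation: the block from step 3 through step 10 cancels to the identity and can be dropped.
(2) The probability of measuring |00> is sqrt(3)/8 + 1/4.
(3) The expectation value of IX is 1.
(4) The observable ZI averages to sqrt(3)/2.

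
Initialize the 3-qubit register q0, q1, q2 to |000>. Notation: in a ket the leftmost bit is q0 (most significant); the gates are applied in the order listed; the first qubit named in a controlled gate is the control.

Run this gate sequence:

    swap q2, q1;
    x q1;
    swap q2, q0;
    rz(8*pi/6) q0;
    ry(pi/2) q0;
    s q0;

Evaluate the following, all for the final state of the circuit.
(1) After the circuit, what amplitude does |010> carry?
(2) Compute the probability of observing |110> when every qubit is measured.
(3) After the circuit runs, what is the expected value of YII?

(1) The final state's coefficient on |010> equals -sqrt(2)*exp(I*pi/3)/2.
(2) The probability of measuring |110> is 1/2.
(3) In the final state, YII has expectation 1.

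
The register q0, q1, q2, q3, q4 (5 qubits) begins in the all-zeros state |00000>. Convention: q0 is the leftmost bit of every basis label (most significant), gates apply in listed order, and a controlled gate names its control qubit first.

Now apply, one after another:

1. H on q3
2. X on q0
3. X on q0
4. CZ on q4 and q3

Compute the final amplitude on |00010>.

The final state's coefficient on |00010> equals sqrt(2)/2. Key observation: steps 2-3 multiply out to the identity, so the circuit reduces to the remaining gates.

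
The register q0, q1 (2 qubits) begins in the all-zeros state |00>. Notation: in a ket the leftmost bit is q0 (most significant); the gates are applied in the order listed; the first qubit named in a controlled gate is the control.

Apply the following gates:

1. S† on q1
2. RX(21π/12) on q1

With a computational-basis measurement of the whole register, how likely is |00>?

The probability of measuring |00> is sqrt(2)/4 + 1/2.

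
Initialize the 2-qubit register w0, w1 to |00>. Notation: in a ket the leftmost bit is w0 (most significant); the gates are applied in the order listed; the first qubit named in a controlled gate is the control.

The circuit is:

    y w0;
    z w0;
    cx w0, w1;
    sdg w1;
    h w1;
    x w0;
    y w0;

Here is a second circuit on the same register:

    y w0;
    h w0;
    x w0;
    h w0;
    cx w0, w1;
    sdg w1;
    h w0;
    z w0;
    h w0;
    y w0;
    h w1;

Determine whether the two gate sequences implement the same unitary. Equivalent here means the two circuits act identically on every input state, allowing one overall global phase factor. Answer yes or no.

Yes, they are equivalent — the unitaries differ by at most a global phase.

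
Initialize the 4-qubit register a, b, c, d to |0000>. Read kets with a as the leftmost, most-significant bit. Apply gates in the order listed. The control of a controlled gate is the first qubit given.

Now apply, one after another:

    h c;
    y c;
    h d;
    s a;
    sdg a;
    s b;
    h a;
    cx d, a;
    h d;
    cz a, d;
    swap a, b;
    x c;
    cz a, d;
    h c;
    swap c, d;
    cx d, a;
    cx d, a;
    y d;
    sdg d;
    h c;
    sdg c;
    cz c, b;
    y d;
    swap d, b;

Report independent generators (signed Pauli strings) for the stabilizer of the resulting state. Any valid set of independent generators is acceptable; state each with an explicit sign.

The stabilizer group can be generated by -IIYZ, +IIZX, +ZIII, -IZII, among other valid generating sets.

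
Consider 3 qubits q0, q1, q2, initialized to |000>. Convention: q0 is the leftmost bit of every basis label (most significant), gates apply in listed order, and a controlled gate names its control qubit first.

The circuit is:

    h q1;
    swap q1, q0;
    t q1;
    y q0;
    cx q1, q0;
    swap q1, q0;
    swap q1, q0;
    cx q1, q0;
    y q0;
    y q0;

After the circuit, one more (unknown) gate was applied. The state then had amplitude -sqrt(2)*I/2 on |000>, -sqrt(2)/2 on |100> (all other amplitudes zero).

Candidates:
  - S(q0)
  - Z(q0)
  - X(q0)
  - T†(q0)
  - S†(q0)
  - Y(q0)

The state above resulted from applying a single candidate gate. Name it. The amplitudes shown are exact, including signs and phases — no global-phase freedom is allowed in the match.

The unique candidate consistent with the amplitudes is S(q0). Key observation: gates 4-9 undo each other exactly, leaving only the rest of the circuit to track.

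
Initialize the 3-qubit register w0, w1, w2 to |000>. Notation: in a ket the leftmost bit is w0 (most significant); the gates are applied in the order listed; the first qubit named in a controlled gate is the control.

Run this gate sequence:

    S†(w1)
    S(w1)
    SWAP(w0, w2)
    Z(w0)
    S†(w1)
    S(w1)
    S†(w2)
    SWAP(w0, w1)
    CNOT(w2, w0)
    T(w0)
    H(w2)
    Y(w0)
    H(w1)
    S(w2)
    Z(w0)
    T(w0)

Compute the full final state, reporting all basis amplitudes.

The final amplitudes are 0 on |000>, 0 on |001>, 0 on |010>, 0 on |011>, -exp(3*I*pi/4)/2 on |100>, exp(I*pi/4)/2 on |101>, -exp(3*I*pi/4)/2 on |110>, exp(I*pi/4)/2 on |111>.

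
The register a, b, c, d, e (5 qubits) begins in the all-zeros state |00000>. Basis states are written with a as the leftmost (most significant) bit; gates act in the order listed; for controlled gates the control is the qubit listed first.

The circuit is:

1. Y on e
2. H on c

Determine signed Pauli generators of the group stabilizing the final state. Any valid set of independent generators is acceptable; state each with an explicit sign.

The final state is stabilized by the group generated by +IIXII, +ZIIII, +IZIII, +IIIZI, -IIIIZ; other independent generating sets are equally valid.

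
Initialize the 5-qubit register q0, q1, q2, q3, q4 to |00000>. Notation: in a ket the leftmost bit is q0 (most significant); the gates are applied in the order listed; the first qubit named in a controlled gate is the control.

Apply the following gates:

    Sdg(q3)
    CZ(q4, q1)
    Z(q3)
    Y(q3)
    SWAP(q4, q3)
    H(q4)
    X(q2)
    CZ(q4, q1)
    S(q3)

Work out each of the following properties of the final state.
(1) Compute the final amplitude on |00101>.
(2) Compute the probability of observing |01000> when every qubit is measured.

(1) The amplitude on |00101> is -sqrt(2)*I/2.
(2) A full measurement returns |01000> with probability 0.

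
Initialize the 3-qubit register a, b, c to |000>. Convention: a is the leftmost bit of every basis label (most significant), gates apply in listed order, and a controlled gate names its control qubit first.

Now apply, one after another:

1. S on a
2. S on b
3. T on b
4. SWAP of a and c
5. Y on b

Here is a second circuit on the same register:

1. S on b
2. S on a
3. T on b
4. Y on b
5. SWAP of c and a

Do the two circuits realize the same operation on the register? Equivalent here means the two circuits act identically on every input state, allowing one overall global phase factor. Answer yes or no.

Yes — the two circuits implement the same unitary up to a global phase.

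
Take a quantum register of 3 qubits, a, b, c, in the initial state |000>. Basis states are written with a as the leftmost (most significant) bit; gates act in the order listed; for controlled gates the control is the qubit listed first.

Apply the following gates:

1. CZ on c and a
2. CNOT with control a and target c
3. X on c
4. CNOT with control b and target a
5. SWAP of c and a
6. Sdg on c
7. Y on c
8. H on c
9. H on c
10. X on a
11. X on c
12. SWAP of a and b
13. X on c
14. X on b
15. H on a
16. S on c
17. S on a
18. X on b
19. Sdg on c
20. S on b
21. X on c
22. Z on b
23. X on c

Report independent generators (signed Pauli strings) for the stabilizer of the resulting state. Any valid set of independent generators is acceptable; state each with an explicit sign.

One valid set of independent stabilizer generators is +YII, +IZI, -IIZ (any independent generating set of the same group is equally correct).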